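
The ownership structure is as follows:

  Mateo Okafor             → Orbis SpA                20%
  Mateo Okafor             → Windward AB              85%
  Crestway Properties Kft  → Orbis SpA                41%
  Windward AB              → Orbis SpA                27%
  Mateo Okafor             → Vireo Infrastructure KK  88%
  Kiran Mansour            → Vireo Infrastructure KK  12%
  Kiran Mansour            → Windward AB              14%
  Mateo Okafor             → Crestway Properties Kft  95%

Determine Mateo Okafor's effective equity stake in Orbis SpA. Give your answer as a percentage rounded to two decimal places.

Mateo reaches Orbis along 3 paths.
Via Crestway: 95% × 41% = 38.95%.
Direct stake: 20% = 20%.
Via Windward: 85% × 27% = 22.95%.
Total: 38.95% + 20% + 22.95% = 81.9%.
Rounded: 81.90%.

81.90%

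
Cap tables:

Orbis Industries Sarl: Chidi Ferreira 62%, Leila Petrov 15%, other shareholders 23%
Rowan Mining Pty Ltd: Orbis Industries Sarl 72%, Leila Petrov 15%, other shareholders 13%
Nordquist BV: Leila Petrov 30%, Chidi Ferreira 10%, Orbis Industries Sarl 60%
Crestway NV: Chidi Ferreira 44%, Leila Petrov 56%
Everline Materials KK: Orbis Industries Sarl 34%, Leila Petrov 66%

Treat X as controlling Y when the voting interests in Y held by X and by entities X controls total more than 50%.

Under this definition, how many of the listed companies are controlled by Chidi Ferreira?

Chidi holds 62% of Orbis, so Chidi controls Orbis.
Orbis holds 72% of Rowan, so Chidi controls Rowan.
Chidi and Orbis together hold 10% + 60% = 70% of Nordquist, so Chidi controls Nordquist.
No other company's threshold is met.
Chidi controls 3 companies.

3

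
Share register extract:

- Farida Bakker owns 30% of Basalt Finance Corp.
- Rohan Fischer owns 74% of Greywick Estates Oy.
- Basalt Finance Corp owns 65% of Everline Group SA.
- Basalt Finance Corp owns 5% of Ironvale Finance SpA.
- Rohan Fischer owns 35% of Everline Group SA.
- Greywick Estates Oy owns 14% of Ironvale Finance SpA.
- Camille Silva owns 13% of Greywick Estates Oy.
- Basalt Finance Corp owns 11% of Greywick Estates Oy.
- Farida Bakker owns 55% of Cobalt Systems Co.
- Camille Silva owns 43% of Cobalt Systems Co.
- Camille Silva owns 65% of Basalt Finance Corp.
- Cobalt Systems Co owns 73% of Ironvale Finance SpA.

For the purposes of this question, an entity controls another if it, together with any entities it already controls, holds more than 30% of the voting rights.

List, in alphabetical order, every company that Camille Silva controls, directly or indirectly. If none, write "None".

Camille holds 65% of Basalt, so Camille controls Basalt.
Basalt holds 65% of Everline, so Camille controls Everline.
Camille holds 43% of Cobalt, so Camille controls Cobalt.
Cobalt and Basalt together hold 73% + 5% = 78% of Ironvale, so Camille controls Ironvale.
No other company's threshold is met.

Basalt Finance Corp, Cobalt Systems Co, Everline Group SA, Ironvale Finance SpA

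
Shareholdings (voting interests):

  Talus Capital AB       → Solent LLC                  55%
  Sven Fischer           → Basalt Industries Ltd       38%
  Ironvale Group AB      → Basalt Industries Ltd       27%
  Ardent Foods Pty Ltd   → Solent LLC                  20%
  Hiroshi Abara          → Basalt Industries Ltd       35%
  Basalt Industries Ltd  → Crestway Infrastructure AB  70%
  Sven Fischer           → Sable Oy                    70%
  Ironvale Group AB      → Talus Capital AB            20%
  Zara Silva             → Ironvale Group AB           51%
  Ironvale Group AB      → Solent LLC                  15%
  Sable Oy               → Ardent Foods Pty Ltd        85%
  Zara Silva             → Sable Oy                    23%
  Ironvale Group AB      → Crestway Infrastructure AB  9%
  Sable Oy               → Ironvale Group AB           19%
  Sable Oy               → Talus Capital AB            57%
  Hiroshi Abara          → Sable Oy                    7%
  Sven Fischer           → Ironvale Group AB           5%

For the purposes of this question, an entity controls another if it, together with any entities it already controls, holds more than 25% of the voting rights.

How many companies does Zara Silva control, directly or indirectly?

3

Zara holds 51% of Ironvale, so Zara controls Ironvale.
Ironvale holds 27% of Basalt, so Zara controls Basalt.
Basalt and Ironvale together hold 70% + 9% = 79% of Crestway, so Zara controls Crestway.
No other company's threshold is met.
Zara controls 3 companies.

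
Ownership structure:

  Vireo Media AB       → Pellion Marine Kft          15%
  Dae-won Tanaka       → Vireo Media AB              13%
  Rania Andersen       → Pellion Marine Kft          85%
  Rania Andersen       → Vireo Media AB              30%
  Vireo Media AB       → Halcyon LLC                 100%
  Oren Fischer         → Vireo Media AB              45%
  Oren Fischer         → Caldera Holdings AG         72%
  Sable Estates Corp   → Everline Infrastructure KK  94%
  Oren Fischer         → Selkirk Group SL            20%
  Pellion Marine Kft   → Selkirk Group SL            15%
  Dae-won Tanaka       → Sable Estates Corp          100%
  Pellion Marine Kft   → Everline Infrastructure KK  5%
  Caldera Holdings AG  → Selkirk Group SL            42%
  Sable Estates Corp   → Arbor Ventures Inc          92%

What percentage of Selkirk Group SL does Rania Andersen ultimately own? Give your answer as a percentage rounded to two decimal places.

Rania reaches Selkirk along 2 paths.
Via Pellion: 85% × 15% = 12.75%.
Via Vireo → Pellion: 30% × 15% × 15% = 0.675%.
Total: 12.75% + 0.675% = 13.425%.
Rounded: 13.43%.

13.43%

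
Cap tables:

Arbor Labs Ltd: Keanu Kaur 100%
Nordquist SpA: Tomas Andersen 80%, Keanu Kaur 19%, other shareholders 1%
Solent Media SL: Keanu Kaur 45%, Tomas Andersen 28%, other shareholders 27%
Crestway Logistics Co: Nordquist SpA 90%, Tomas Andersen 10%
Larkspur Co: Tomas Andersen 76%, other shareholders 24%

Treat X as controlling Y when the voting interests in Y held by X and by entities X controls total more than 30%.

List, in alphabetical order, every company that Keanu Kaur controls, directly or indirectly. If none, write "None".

Keanu holds 100% of Arbor, so Keanu controls Arbor.
Keanu holds 45% of Solent, so Keanu controls Solent.
No other company's threshold is met.

Arbor Labs Ltd, Solent Media SL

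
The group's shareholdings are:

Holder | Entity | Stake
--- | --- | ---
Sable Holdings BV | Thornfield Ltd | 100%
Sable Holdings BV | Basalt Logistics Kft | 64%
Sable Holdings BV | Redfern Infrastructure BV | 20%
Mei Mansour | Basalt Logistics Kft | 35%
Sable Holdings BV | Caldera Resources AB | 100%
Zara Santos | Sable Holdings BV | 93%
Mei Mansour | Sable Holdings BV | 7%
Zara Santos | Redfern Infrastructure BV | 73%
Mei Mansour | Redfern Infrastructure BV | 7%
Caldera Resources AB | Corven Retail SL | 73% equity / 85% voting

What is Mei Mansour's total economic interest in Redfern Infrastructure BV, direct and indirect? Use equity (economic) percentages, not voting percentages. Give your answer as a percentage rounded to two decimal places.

8.40%

Mei reaches Redfern along 2 paths.
Direct stake: 7% = 7%.
Via Sable: 7% × 20% = 1.4%.
Total: 7% + 1.4% = 8.4%.
Rounded: 8.40%.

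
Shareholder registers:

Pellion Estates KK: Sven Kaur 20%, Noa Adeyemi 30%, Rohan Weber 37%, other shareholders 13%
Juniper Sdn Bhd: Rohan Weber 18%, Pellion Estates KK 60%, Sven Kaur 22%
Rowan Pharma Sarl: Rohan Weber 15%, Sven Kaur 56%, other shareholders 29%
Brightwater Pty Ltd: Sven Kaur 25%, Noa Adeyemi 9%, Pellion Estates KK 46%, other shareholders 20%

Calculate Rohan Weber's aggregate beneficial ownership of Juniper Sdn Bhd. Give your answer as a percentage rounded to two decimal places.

40.20%

Rohan reaches Juniper along 2 paths.
Direct stake: 18% = 18%.
Via Pellion: 37% × 60% = 22.2%.
Total: 18% + 22.2% = 40.2%.
Rounded: 40.20%.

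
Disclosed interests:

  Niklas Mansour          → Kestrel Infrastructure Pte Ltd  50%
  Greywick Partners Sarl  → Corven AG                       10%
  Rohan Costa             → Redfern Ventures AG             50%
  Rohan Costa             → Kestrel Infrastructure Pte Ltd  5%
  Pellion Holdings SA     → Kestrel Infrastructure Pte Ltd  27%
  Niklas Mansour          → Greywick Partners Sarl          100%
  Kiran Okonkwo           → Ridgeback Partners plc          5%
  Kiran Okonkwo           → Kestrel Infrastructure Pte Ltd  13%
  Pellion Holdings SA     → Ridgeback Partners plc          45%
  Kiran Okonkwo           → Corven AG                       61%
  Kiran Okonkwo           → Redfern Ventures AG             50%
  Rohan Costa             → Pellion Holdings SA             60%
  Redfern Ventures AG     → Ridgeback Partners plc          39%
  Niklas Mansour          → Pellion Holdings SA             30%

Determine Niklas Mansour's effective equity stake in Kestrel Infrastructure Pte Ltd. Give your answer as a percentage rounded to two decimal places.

Niklas reaches Kestrel along 2 paths.
Direct stake: 50% = 50%.
Via Pellion: 30% × 27% = 8.1%.
Total: 50% + 8.1% = 58.1%.
Rounded: 58.10%.

58.10%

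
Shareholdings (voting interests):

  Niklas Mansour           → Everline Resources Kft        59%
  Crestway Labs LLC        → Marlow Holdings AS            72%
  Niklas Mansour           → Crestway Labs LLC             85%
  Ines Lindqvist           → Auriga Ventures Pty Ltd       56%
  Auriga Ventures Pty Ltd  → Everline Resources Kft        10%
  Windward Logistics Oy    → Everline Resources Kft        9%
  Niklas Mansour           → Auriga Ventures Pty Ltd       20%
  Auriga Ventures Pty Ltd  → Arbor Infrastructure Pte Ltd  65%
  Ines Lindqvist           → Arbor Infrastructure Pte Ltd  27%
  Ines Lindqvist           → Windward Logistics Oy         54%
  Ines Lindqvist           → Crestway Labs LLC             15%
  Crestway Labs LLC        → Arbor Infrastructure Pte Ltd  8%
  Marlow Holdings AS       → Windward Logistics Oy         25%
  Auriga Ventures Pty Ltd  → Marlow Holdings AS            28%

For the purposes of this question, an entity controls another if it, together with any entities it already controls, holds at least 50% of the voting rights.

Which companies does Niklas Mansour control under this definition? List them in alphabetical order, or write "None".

Niklas holds 85% of Crestway, so Niklas controls Crestway.
Crestway holds 72% of Marlow, so Niklas controls Marlow.
Niklas holds 59% of Everline, so Niklas controls Everline.
No other company's threshold is met.

Crestway Labs LLC, Everline Resources Kft, Marlow Holdings AS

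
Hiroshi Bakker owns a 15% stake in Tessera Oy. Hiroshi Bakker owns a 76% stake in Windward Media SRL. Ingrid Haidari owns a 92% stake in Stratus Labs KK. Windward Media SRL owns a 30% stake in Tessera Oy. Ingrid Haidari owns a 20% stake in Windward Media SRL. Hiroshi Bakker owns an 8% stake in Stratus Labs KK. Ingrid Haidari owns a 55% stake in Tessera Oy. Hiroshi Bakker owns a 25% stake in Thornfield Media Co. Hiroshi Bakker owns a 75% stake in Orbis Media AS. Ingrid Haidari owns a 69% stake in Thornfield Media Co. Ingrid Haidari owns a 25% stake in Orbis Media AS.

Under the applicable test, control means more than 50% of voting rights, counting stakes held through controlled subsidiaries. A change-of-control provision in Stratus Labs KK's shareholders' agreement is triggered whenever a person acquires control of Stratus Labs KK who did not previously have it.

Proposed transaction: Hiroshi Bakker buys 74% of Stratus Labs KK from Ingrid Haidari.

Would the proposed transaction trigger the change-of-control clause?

The purchase adds only to Hiroshi's holdings (Ingrid's stake shrinks), so Hiroshi is the only person who could newly come to control Stratus.
Hiroshi holds 75% of Orbis, so Hiroshi controls Orbis.
Hiroshi holds 76% of Windward, so Hiroshi controls Windward.
In Stratus, Hiroshi's side holds only 8%, not > 50%.
So before the transaction, Hiroshi does not control Stratus.
After the purchase, Hiroshi's direct stake in Stratus rises to 8% + 74% = 82%, and Ingrid's stake falls to 18%.
Hiroshi holds 82% of Stratus, so Hiroshi controls Stratus.
Hiroshi did not control Stratus before and does after, so the clause is triggered.

Yes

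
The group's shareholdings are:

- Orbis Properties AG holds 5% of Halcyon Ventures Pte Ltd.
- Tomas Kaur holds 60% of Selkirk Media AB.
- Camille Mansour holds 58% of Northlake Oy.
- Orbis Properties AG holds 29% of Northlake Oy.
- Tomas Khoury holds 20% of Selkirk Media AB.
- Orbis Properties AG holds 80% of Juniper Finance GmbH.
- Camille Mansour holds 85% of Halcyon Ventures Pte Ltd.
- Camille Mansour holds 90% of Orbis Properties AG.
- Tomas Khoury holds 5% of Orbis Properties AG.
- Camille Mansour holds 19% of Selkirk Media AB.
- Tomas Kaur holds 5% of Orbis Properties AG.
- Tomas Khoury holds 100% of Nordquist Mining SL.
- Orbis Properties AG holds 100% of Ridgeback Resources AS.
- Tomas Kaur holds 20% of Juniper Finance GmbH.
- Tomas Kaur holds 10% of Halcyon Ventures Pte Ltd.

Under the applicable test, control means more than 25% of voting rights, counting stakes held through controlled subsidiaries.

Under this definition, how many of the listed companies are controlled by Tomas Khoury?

1

Tomas Khoury holds 100% of Nordquist, so Tomas Khoury controls Nordquist.
No other company's threshold is met.
Tomas Khoury controls 1 company.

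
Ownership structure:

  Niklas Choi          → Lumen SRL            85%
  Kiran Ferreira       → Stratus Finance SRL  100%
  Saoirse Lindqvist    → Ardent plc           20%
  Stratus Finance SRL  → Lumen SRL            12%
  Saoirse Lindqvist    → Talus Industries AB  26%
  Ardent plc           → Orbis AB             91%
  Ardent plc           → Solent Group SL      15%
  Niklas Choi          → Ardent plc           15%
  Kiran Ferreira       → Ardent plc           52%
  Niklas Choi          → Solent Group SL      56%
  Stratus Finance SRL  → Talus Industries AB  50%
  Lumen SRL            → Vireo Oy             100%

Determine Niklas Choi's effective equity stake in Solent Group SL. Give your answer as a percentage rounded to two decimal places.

Niklas reaches Solent along 2 paths.
Via Ardent: 15% × 15% = 2.25%.
Direct stake: 56% = 56%.
Total: 2.25% + 56% = 58.25%.

58.25%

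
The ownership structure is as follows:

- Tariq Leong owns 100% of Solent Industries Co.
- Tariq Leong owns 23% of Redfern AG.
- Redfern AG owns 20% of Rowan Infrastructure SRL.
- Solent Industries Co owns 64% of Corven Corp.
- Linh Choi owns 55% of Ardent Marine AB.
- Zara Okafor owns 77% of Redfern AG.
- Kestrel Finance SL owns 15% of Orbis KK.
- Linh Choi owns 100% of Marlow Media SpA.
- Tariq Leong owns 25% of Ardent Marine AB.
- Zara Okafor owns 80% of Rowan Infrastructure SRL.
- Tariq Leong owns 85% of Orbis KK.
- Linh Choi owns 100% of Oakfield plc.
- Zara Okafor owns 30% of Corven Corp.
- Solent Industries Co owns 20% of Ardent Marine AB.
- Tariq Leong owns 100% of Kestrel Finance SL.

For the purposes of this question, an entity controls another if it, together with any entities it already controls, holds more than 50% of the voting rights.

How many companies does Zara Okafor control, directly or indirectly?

2

Zara holds 77% of Redfern, so Zara controls Redfern.
Redfern and Zara together hold 20% + 80% = 100% of Rowan, so Zara controls Rowan.
No other company's threshold is met.
Zara controls 2 companies.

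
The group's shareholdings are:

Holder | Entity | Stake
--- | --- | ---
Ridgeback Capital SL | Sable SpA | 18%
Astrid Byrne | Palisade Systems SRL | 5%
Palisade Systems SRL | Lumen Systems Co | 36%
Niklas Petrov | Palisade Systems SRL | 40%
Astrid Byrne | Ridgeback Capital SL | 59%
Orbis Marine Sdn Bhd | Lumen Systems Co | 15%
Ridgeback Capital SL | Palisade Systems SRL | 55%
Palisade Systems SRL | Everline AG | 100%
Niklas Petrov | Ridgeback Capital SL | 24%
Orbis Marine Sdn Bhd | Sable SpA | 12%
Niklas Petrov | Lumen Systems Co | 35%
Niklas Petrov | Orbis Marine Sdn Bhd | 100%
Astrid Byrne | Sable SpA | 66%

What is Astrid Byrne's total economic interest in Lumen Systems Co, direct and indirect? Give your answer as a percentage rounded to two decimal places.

Astrid reaches Lumen along 2 paths.
Via Palisade: 5% × 36% = 1.8%.
Via Ridgeback → Palisade: 59% × 55% × 36% = 11.682%.
Total: 1.8% + 11.682% = 13.482%.
Rounded: 13.48%.

13.48%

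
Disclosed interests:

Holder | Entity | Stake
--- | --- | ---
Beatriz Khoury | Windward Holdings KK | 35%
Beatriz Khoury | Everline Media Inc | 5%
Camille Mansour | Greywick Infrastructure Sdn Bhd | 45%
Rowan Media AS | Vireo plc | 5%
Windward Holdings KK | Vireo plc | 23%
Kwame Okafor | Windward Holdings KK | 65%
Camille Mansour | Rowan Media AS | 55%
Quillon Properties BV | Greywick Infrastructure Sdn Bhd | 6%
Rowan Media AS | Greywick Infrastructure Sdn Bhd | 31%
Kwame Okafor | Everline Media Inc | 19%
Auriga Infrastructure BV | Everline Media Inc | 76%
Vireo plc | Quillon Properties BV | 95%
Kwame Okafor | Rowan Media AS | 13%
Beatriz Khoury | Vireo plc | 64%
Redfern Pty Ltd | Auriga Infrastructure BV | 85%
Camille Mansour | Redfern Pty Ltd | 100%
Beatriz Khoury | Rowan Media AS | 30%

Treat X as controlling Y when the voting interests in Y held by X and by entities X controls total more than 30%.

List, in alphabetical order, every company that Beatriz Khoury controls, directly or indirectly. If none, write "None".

Beatriz holds 35% of Windward, so Beatriz controls Windward.
Beatriz and Windward together hold 64% + 23% = 87% of Vireo, so Beatriz controls Vireo.
Vireo holds 95% of Quillon, so Beatriz controls Quillon.
No other company's threshold is met.

Quillon Properties BV, Vireo plc, Windward Holdings KK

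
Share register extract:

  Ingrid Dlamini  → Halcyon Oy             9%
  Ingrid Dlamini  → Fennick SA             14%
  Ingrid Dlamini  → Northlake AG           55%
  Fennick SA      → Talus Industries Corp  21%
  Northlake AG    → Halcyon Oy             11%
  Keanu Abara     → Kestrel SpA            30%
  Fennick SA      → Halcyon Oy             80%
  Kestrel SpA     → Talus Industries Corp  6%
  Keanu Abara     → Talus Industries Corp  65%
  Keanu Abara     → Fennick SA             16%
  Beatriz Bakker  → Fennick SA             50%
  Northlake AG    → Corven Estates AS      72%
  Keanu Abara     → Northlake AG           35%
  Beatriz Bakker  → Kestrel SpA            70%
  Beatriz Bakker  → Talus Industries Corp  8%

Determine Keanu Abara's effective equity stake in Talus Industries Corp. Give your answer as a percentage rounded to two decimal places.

70.16%

Keanu reaches Talus along 3 paths.
Via Fennick: 16% × 21% = 3.36%.
Direct stake: 65% = 65%.
Via Kestrel: 30% × 6% = 1.8%.
Total: 3.36% + 65% + 1.8% = 70.16%.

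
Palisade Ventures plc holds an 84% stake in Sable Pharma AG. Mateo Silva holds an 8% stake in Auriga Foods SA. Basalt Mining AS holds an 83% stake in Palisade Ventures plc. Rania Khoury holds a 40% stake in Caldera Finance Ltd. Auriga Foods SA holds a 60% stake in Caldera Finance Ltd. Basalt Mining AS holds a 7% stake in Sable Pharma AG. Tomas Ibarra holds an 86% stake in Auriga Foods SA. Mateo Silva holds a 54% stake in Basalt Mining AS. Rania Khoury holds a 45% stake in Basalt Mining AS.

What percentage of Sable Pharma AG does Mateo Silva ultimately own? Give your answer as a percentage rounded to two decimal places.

41.43%

Mateo reaches Sable along 2 paths.
Via Basalt → Palisade: 54% × 83% × 84% = 37.6488%.
Via Basalt: 54% × 7% = 3.78%.
Total: 37.6488% + 3.78% = 41.4288%.
Rounded: 41.43%.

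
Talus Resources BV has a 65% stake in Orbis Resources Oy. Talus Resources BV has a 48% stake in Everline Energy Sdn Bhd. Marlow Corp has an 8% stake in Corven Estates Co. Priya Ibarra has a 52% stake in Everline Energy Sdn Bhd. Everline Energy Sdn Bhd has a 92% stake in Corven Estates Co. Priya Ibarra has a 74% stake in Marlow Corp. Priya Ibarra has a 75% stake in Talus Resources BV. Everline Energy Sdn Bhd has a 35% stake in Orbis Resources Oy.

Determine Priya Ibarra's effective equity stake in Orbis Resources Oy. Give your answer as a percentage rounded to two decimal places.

Priya reaches Orbis along 3 paths.
Via Everline: 52% × 35% = 18.2%.
Via Talus → Everline: 75% × 48% × 35% = 12.6%.
Via Talus: 75% × 65% = 48.75%.
Total: 18.2% + 12.6% + 48.75% = 79.55%.

79.55%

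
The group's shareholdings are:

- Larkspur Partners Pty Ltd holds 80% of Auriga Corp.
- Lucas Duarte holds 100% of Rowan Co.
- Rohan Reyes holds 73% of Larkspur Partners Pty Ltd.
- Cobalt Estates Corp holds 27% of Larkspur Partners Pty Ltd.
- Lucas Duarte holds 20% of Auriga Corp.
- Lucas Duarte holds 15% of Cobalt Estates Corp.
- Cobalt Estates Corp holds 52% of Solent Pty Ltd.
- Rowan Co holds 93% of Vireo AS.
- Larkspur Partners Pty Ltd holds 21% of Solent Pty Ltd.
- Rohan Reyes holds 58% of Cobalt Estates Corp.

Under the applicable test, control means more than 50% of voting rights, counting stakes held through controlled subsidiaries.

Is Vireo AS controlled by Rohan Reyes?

Rohan holds 58% of Cobalt, so Rohan controls Cobalt.
Rohan and Cobalt together hold 73% + 27% = 100% of Larkspur, so Rohan controls Larkspur.
Larkspur holds 80% of Auriga, so Rohan controls Auriga.
Cobalt and Larkspur together hold 52% + 21% = 73% of Solent, so Rohan controls Solent.
Neither Rohan nor any entity Rohan controls holds any voting interest in Vireo.
So Rohan does not control Vireo.

No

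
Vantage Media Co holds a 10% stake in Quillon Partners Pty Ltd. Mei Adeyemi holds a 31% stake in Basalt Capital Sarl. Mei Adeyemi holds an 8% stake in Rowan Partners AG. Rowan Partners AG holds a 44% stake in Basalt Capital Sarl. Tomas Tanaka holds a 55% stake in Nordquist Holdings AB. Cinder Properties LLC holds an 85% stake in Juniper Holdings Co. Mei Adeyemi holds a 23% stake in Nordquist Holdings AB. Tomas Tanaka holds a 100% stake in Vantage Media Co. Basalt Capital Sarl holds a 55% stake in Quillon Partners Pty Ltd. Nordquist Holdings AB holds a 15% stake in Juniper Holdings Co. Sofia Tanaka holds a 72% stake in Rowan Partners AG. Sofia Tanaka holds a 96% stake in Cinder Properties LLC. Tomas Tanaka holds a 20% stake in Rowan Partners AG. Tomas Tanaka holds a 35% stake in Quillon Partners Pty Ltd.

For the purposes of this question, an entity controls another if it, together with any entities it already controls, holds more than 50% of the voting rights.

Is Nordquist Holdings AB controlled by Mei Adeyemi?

Mei's largest direct stake is 31% in Basalt, which does not meet the threshold, so Mei controls no company.
In Nordquist, Mei's side holds only 23%, not > 50%.
So Mei does not control Nordquist.

No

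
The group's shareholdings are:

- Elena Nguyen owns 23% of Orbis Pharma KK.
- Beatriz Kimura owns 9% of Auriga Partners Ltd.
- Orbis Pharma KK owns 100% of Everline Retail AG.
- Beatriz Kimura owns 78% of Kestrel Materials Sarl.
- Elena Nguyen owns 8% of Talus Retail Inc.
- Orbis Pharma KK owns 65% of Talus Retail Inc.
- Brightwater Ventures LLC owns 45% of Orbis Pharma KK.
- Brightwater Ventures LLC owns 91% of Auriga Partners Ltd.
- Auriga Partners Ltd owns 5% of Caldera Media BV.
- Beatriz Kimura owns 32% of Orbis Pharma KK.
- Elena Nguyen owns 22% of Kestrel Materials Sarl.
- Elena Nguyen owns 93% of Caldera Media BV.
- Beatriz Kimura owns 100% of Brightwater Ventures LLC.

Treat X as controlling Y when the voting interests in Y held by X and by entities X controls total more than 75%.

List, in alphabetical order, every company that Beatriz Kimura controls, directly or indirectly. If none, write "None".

Auriga Partners Ltd, Brightwater Ventures LLC, Everline Retail AG, Kestrel Materials Sarl, Orbis Pharma KK

Beatriz holds 100% of Brightwater, so Beatriz controls Brightwater.
Beatriz and Brightwater together hold 32% + 45% = 77% of Orbis, so Beatriz controls Orbis.
Brightwater and Beatriz together hold 91% + 9% = 100% of Auriga, so Beatriz controls Auriga.
Beatriz holds 78% of Kestrel, so Beatriz controls Kestrel.
Orbis holds 100% of Everline, so Beatriz controls Everline.
No other company's threshold is met.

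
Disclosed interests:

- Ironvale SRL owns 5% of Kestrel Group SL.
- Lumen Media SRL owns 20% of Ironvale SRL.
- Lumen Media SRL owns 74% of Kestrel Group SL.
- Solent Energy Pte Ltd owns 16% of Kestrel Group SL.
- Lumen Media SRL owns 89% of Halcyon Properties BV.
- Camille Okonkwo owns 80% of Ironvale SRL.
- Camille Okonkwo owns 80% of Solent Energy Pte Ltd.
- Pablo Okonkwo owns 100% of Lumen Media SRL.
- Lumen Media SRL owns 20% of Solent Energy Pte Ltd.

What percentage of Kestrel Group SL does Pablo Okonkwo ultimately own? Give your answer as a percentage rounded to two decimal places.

78.20%

Pablo reaches Kestrel along 3 paths.
Via Lumen: 100% × 74% = 74%.
Via Lumen → Ironvale: 100% × 20% × 5% = 1%.
Via Lumen → Solent: 100% × 20% × 16% = 3.2%.
Total: 74% + 1% + 3.2% = 78.2%.
Rounded: 78.20%.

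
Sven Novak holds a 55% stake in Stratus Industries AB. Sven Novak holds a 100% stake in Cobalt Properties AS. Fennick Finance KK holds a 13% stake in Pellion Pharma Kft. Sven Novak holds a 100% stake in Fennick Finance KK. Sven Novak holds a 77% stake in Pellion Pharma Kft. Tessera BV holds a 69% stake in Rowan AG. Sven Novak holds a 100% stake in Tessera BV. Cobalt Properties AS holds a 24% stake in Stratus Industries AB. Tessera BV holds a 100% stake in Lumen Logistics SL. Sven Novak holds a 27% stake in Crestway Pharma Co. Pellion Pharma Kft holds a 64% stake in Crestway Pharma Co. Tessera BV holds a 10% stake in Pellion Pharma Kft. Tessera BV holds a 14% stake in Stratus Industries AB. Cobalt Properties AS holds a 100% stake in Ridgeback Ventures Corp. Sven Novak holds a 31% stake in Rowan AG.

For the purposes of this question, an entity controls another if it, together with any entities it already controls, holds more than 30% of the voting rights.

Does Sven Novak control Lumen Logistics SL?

Yes

Sven holds 100% of Tessera, so Sven controls Tessera.
Tessera holds 100% of Lumen, so Sven controls Lumen.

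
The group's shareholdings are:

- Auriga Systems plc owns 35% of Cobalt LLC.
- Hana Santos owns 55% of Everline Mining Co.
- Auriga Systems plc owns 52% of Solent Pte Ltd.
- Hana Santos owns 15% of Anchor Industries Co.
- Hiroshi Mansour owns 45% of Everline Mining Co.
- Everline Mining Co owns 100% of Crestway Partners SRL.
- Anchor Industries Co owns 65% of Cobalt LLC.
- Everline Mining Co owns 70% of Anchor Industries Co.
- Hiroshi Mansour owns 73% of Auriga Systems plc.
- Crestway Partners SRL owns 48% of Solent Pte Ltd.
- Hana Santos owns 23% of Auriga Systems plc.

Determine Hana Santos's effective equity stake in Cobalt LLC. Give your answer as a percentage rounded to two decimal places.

Hana reaches Cobalt along 3 paths.
Via Auriga: 23% × 35% = 8.05%.
Via Anchor: 15% × 65% = 9.75%.
Via Everline → Anchor: 55% × 70% × 65% = 25.025%.
Total: 8.05% + 9.75% + 25.025% = 42.825%.
Rounded: 42.83%.

42.83%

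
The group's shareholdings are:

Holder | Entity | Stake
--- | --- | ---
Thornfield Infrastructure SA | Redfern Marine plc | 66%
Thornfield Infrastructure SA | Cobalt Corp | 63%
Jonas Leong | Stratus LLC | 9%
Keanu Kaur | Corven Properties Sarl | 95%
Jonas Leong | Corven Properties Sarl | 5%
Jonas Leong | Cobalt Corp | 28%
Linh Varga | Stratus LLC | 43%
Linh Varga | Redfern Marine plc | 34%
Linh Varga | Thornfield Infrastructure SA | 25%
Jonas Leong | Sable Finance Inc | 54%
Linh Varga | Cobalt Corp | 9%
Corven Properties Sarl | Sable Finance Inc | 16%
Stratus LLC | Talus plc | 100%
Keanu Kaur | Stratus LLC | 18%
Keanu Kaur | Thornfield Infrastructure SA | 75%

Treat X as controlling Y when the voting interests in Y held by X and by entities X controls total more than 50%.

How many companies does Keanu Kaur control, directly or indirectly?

Keanu holds 75% of Thornfield, so Keanu controls Thornfield.
Keanu holds 95% of Corven, so Keanu controls Corven.
Thornfield holds 63% of Cobalt, so Keanu controls Cobalt.
Thornfield holds 66% of Redfern, so Keanu controls Redfern.
No other company's threshold is met.
Keanu controls 4 companies.

4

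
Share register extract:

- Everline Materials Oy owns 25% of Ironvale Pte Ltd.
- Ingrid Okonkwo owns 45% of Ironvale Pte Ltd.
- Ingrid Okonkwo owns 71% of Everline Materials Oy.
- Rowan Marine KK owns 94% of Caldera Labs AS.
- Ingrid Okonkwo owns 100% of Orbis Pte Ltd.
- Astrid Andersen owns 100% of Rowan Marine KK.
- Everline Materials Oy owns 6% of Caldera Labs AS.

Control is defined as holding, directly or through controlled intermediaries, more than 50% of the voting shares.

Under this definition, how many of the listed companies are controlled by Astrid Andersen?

Astrid holds 100% of Rowan, so Astrid controls Rowan.
Rowan holds 94% of Caldera, so Astrid controls Caldera.
No other company's threshold is met.
Astrid controls 2 companies.

2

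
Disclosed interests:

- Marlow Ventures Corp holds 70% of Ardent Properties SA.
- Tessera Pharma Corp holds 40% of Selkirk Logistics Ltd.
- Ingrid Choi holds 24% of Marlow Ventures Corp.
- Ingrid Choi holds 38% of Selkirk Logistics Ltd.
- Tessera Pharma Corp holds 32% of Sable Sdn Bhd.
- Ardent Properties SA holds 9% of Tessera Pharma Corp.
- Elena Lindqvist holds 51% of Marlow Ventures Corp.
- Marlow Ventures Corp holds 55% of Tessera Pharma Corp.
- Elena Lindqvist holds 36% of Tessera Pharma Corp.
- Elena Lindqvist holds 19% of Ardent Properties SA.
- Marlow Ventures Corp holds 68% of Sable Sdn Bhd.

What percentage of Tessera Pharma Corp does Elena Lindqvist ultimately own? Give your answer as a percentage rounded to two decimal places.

Elena reaches Tessera along 4 paths.
Via Marlow: 51% × 55% = 28.05%.
Direct stake: 36% = 36%.
Via Ardent: 19% × 9% = 1.71%.
Via Marlow → Ardent: 51% × 70% × 9% = 3.213%.
Total: 28.05% + 36% + 1.71% + 3.213% = 68.973%.
Rounded: 68.97%.

68.97%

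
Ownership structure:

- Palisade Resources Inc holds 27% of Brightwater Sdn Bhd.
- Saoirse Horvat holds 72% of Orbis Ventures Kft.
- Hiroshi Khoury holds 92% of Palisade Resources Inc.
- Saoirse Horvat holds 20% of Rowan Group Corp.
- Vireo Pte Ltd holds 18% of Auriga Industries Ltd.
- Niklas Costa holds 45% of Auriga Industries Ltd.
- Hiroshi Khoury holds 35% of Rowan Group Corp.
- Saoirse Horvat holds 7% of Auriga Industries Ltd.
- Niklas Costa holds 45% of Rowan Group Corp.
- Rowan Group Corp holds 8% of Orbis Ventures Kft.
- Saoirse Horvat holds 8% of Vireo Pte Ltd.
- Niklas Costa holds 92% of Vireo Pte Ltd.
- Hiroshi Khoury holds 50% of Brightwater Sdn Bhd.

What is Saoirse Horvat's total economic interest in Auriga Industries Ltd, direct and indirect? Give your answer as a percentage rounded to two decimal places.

Saoirse reaches Auriga along 2 paths.
Via Vireo: 8% × 18% = 1.44%.
Direct stake: 7% = 7%.
Total: 1.44% + 7% = 8.44%.

8.44%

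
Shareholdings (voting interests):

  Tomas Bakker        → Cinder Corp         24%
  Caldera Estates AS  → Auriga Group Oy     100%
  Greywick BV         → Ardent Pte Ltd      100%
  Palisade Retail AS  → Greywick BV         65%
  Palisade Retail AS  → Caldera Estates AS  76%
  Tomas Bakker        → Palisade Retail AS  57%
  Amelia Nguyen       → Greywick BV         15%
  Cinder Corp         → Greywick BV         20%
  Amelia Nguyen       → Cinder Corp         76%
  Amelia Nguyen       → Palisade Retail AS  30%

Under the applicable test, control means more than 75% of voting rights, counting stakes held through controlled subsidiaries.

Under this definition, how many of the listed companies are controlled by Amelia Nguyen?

1

Amelia holds 76% of Cinder, so Amelia controls Cinder.
No other company's threshold is met.
Amelia controls 1 company.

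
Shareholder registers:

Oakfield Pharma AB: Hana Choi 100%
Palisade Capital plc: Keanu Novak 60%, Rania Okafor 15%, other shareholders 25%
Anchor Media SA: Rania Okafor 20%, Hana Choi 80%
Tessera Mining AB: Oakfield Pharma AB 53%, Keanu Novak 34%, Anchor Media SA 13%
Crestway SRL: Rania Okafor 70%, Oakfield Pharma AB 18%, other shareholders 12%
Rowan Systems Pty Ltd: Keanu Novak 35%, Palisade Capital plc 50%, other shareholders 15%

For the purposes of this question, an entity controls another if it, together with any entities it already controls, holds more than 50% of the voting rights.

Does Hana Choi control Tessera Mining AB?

Yes

Hana holds 80% of Anchor, so Hana controls Anchor.
Hana holds 100% of Oakfield, so Hana controls Oakfield.
Oakfield and Anchor together hold 53% + 13% = 66% of Tessera, so Hana controls Tessera.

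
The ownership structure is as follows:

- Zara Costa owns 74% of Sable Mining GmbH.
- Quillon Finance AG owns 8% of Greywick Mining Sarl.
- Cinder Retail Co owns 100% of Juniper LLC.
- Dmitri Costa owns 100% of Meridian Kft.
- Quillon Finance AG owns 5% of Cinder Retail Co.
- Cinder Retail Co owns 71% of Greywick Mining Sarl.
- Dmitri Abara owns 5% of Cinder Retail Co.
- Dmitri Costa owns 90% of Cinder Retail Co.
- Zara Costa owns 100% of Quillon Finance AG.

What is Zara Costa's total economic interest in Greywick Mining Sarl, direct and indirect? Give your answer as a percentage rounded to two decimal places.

11.55%

Zara reaches Greywick along 2 paths.
Via Quillon: 100% × 8% = 8%.
Via Quillon → Cinder: 100% × 5% × 71% = 3.55%.
Total: 8% + 3.55% = 11.55%.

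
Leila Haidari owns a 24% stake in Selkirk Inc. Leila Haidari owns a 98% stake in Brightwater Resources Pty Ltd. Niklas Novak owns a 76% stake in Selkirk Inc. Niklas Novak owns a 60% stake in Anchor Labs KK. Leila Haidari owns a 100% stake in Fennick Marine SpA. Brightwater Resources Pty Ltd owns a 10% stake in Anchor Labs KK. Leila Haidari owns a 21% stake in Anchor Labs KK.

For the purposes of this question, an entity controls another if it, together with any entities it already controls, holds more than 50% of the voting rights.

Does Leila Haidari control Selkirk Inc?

No

Leila holds 98% of Brightwater, so Leila controls Brightwater.
Leila holds 100% of Fennick, so Leila controls Fennick.
In Selkirk, Leila's side holds only 24%, not > 50%.
So Leila does not control Selkirk.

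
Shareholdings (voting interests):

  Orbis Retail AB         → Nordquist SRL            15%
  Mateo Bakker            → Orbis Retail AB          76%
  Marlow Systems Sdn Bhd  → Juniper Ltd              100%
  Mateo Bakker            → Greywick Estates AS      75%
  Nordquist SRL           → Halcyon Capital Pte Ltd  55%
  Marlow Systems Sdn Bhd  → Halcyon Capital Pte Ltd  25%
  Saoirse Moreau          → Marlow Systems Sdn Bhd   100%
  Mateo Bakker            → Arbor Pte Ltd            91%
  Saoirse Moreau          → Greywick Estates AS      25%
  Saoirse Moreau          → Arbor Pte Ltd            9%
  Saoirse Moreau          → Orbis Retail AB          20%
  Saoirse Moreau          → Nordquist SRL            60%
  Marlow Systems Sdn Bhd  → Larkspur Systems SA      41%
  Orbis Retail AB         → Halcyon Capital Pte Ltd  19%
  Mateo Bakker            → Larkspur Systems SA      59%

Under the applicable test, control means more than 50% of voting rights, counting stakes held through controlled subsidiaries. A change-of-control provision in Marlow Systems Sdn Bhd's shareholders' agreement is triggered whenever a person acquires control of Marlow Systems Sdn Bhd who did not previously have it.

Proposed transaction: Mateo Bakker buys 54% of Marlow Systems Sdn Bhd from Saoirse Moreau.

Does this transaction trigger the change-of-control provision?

The purchase adds only to Mateo's holdings (Saoirse's stake shrinks), so Mateo is the only person who could newly come to control Marlow.
Mateo holds 75% of Greywick, so Mateo controls Greywick.
Mateo holds 76% of Orbis, so Mateo controls Orbis.
Mateo holds 91% of Arbor, so Mateo controls Arbor.
Mateo holds 59% of Larkspur, so Mateo controls Larkspur.
Neither Mateo nor any entity Mateo controls holds any voting interest in Marlow.
So before the transaction, Mateo does not control Marlow.
After the purchase, Mateo holds 54% of Marlow directly, and Saoirse's stake falls to 46%.
Mateo holds 54% of Marlow, so Mateo controls Marlow.
Mateo did not control Marlow before and does after, so the clause is triggered.

Yes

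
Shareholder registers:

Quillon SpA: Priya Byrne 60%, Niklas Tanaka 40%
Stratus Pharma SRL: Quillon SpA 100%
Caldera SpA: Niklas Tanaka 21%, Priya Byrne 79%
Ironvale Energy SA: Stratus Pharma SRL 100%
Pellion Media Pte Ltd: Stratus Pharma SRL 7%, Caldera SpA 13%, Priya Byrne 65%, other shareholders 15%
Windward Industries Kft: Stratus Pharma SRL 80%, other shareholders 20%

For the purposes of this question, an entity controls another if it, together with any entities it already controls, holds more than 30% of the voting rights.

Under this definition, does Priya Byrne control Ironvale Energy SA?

Priya holds 60% of Quillon, so Priya controls Quillon.
Quillon holds 100% of Stratus, so Priya controls Stratus.
Stratus holds 100% of Ironvale, so Priya controls Ironvale.

Yes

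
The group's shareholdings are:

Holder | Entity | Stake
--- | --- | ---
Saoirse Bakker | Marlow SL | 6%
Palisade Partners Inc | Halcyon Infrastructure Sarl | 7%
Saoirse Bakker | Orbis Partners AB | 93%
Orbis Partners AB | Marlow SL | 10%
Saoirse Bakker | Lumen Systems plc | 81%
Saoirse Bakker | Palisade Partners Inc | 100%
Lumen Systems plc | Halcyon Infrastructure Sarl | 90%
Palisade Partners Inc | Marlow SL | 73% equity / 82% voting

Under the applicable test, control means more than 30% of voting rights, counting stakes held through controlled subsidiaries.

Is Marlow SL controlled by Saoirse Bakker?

Saoirse holds 100% of Palisade, so Saoirse controls Palisade.
Saoirse holds 93% of Orbis, so Saoirse controls Orbis.
Palisade and Saoirse and Orbis together hold 82% + 6% + 10% = 98% of Marlow, so Saoirse controls Marlow.

Yes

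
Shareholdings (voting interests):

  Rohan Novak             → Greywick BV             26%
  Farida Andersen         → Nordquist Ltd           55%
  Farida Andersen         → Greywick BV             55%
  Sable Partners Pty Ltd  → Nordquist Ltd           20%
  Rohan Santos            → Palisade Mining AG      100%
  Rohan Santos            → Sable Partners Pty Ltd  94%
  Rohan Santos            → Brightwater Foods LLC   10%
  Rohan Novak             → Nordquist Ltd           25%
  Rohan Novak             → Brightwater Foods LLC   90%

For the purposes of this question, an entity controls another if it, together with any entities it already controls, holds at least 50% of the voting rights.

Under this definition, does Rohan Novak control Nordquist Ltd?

Rohan Novak holds 90% of Brightwater, so Rohan Novak controls Brightwater.
In Nordquist, Rohan Novak's side holds only 25%, not ≥ 50%.
So Rohan Novak does not control Nordquist.

No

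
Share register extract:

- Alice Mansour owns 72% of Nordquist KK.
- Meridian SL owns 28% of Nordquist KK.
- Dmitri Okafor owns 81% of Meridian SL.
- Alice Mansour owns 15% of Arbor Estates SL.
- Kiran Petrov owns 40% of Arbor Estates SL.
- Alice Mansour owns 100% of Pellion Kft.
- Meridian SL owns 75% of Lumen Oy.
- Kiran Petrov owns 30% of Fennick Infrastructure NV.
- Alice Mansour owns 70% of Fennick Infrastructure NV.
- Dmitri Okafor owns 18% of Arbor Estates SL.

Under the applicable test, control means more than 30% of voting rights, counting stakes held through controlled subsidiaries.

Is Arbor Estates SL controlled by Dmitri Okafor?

No

Dmitri holds 81% of Meridian, so Dmitri controls Meridian.
Meridian holds 75% of Lumen, so Dmitri controls Lumen.
In Arbor, Dmitri's side holds only 18%, not > 30%.
So Dmitri does not control Arbor.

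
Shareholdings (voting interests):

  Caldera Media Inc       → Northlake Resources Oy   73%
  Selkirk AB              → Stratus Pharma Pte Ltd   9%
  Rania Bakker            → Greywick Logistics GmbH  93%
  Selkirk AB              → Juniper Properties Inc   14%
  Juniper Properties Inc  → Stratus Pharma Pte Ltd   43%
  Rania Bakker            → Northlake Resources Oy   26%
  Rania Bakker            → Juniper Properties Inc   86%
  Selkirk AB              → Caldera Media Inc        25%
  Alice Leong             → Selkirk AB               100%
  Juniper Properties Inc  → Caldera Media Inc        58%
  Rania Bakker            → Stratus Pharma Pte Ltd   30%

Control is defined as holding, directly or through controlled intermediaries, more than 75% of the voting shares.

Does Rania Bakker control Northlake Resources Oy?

Rania holds 93% of Greywick, so Rania controls Greywick.
Rania holds 86% of Juniper, so Rania controls Juniper.
In Northlake, Rania's side holds only 26%, not > 75%.
So Rania does not control Northlake.

No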